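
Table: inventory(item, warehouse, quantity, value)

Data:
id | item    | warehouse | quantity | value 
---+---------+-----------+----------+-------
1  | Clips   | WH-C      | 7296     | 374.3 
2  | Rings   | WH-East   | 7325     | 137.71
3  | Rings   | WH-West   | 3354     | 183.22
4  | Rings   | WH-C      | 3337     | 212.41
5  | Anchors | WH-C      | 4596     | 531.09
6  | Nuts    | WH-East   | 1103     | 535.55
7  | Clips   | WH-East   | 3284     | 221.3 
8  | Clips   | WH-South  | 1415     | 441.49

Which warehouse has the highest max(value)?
SELECT warehouse, MAX(value) as val
FROM inventory
GROUP BY warehouse
ORDER BY val DESC
LIMIT 1

Result: WH-East with max(value) = 535.55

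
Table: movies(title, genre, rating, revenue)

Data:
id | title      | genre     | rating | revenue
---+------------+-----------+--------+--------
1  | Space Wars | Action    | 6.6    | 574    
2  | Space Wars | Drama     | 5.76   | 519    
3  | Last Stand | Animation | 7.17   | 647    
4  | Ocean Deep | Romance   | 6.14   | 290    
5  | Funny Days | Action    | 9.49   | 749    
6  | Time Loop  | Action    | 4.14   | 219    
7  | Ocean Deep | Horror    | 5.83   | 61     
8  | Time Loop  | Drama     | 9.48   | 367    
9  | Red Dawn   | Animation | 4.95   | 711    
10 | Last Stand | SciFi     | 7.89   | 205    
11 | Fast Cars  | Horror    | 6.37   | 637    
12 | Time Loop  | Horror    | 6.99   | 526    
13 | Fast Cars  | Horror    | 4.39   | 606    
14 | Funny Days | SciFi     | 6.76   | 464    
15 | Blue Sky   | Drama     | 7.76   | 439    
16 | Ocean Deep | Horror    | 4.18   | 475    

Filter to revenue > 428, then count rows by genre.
SELECT genre, COUNT(*)
FROM movies
WHERE revenue > 428
GROUP BY genre

Note: WHERE filters rows before grouping.

Result:
  Action: 2
  Animation: 2
  Drama: 2
  Horror: 4
  SciFi: 1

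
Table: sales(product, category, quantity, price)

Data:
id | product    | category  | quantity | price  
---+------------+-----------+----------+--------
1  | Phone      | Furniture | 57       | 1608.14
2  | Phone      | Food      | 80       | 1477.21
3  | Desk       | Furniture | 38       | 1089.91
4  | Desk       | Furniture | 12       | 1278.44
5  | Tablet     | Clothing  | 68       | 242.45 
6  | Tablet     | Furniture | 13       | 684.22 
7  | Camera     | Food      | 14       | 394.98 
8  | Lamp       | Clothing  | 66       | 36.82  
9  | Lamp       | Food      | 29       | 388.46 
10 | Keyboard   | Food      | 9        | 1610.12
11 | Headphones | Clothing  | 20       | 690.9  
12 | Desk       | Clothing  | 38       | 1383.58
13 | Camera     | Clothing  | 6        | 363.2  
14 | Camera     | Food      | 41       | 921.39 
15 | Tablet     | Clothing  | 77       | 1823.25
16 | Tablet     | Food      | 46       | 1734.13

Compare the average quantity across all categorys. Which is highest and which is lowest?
SELECT category, AVG(quantity)
FROM sales
GROUP BY category
ORDER BY AVG(quantity)

All groups:
  Furniture: 30.00
  Food: 36.50
  Clothing: 45.83

Highest: Clothing (45.83)
Lowest: Furniture (30.00)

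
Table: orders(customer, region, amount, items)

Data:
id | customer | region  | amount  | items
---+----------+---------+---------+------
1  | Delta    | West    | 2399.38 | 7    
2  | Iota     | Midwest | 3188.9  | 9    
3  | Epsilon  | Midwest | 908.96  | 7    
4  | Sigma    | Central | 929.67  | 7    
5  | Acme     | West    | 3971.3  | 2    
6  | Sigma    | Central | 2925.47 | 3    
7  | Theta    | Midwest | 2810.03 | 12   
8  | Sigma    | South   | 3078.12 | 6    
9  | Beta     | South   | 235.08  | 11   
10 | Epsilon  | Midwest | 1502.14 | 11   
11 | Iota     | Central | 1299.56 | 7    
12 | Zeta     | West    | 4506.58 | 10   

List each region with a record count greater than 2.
SELECT region, COUNT(*) as cnt
FROM orders
GROUP BY region
HAVING COUNT(*) > 2

Result:
  Central: 3
  Midwest: 4
  West: 3

Note: HAVING filters groups after aggregation, WHERE filters rows before.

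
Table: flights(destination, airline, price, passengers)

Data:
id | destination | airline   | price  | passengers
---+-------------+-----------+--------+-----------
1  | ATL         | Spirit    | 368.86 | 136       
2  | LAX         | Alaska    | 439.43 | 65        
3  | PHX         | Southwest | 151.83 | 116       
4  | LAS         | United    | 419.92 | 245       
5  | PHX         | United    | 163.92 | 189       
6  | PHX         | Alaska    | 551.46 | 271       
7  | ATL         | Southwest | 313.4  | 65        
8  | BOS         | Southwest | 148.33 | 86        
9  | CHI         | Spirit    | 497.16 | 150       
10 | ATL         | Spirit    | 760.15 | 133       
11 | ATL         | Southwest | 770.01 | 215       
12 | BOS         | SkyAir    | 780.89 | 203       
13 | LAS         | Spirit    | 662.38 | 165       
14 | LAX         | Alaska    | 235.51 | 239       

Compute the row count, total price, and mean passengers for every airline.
SELECT airline,
       COUNT(*) as cnt,
       SUM(price) as total_price,
       AVG(passengers) as avg_passengers
FROM flights
GROUP BY airline

Result:
  Alaska: 3 records, 1226.40 total price, 191.67 avg passengers
  SkyAir: 1 records, 780.89 total price, 203.00 avg passengers
  Southwest: 4 records, 1383.57 total price, 120.50 avg passengers
  Spirit: 4 records, 2288.55 total price, 146.00 avg passengers
  United: 2 records, 583.84 total price, 217.00 avg passengers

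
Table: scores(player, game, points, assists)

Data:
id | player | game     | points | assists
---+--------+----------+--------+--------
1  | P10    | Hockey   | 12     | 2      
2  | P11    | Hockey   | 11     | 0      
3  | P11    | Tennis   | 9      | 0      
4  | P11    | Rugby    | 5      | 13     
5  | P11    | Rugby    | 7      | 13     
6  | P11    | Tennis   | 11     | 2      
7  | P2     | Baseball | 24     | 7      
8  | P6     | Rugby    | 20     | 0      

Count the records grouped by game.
SELECT game, COUNT(*) as count
FROM scores
GROUP BY game

Result:
  Baseball: 1
  Hockey: 2
  Rugby: 3
  Tennis: 2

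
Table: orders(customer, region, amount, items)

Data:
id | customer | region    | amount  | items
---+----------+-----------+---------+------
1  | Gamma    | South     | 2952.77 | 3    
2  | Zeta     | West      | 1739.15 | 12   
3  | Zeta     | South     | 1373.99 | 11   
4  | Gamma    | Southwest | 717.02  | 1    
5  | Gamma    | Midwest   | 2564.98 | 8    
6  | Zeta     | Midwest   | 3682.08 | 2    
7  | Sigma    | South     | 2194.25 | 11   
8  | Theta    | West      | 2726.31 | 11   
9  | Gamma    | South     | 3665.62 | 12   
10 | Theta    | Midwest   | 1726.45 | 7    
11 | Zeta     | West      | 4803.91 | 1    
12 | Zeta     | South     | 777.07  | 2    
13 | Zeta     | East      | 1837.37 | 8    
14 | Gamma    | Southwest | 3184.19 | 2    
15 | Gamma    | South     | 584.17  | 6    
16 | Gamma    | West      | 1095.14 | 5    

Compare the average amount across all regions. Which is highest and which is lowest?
SELECT region, AVG(amount)
FROM orders
GROUP BY region
ORDER BY AVG(amount)

All groups:
  East: 1837.37
  South: 1924.65
  Southwest: 1950.61
  West: 2591.13
  Midwest: 2657.84

Highest: Midwest (2657.84)
Lowest: East (1837.37)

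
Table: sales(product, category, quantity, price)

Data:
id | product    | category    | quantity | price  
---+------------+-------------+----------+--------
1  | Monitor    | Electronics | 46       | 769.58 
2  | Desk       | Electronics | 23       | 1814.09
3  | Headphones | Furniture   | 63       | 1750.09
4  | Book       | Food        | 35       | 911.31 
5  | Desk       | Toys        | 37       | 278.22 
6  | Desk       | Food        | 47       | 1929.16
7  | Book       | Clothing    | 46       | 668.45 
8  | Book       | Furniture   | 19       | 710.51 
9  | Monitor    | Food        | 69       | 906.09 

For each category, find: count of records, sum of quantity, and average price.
SELECT category,
       COUNT(*) as cnt,
       SUM(quantity) as total_quantity,
       AVG(price) as avg_price
FROM sales
GROUP BY category

Result:
  Clothing: 1 records, 46 total quantity, 668.45 avg price
  Electronics: 2 records, 69 total quantity, 1291.84 avg price
  Food: 3 records, 151 total quantity, 1248.85 avg price
  Furniture: 2 records, 82 total quantity, 1230.30 avg price
  Toys: 1 records, 37 total quantity, 278.22 avg price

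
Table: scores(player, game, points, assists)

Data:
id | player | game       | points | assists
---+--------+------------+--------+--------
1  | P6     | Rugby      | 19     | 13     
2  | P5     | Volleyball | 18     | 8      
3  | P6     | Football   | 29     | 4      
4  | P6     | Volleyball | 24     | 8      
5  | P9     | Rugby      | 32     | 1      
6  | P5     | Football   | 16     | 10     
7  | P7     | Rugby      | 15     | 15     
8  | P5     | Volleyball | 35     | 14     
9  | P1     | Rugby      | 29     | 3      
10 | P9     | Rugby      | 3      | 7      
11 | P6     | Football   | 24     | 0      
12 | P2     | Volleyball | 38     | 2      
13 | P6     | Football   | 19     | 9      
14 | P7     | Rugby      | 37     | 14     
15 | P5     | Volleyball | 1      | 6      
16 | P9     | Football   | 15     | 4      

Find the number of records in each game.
SELECT game, COUNT(*) as count
FROM scores
GROUP BY game

Result:
  Football: 5
  Rugby: 6
  Volleyball: 5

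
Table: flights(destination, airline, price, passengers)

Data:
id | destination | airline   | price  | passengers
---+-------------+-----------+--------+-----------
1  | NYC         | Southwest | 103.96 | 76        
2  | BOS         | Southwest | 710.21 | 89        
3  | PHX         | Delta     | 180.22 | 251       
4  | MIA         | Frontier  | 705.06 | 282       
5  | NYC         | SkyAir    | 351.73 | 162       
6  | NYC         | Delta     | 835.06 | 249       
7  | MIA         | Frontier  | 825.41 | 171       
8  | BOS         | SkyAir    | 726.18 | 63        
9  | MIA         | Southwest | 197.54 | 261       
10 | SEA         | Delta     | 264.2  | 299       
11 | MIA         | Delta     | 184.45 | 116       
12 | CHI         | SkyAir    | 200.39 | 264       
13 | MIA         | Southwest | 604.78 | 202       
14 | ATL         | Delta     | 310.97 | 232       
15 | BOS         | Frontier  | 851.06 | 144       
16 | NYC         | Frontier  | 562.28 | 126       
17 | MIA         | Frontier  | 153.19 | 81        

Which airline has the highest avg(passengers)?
SELECT airline, AVG(passengers) as val
FROM flights
GROUP BY airline
ORDER BY val DESC
LIMIT 1

Result: Delta with avg(passengers) = 229.40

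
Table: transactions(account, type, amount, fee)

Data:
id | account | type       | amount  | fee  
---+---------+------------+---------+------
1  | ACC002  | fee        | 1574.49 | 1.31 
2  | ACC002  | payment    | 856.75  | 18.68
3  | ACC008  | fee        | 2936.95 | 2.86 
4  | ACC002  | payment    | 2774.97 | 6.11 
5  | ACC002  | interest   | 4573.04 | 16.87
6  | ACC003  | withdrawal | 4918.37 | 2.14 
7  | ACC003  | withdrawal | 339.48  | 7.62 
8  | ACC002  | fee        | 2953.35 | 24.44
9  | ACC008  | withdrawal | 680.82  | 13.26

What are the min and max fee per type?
SELECT type, MIN(fee), MAX(fee)
FROM transactions
GROUP BY type

Result:
  fee: min=1.31, max=24.44
  interest: min=16.87, max=16.87
  payment: min=6.11, max=18.68
  withdrawal: min=2.14, max=13.26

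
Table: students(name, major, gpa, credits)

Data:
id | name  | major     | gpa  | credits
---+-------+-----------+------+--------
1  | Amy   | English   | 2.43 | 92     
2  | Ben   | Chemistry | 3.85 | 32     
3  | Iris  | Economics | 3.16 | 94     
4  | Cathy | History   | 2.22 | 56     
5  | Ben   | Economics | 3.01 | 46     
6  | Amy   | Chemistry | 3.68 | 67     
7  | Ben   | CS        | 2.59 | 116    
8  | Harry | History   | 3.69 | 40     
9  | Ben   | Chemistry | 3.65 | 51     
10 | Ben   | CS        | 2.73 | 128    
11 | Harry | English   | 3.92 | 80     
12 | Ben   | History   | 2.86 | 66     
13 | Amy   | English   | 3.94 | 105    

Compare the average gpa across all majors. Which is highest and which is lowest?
SELECT major, AVG(gpa)
FROM students
GROUP BY major
ORDER BY AVG(gpa)

All groups:
  CS: 2.66
  History: 2.92
  Economics: 3.09
  English: 3.43
  Chemistry: 3.73

Highest: Chemistry (3.73)
Lowest: CS (2.66)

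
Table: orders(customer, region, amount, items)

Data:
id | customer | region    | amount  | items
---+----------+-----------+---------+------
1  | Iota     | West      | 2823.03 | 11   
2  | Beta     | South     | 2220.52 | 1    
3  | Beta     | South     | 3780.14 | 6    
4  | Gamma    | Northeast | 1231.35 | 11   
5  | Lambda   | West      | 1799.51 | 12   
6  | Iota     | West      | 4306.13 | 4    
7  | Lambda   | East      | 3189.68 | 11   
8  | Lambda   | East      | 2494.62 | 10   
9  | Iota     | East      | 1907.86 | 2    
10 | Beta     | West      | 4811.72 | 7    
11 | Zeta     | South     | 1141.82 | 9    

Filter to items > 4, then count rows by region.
SELECT region, COUNT(*)
FROM orders
WHERE items > 4
GROUP BY region

Note: WHERE filters rows before grouping.

Result:
  East: 2
  Northeast: 1
  South: 2
  West: 3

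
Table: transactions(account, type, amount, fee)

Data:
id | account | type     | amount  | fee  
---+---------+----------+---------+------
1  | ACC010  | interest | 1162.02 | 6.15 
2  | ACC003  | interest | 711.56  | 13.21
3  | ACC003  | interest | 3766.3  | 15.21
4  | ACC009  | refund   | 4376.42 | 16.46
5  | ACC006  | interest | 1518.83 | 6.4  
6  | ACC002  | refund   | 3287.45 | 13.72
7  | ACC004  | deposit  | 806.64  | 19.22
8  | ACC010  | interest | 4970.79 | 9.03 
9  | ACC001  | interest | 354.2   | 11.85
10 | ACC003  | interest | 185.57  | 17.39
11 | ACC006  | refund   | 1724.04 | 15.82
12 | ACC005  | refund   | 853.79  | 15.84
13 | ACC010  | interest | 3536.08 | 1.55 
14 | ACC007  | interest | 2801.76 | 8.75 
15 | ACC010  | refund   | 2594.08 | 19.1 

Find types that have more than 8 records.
SELECT type, COUNT(*) as cnt
FROM transactions
GROUP BY type
HAVING COUNT(*) > 8

Result:
  interest: 9

Note: HAVING filters groups after aggregation, WHERE filters rows before.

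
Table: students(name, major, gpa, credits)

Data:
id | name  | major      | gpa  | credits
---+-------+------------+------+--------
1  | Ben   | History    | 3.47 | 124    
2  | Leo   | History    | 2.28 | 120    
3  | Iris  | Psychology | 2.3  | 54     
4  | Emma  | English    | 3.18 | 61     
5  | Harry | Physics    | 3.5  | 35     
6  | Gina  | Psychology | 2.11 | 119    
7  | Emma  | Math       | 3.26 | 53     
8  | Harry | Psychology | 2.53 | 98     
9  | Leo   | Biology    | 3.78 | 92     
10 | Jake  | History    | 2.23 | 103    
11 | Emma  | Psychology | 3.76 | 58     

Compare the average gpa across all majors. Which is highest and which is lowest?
SELECT major, AVG(gpa)
FROM students
GROUP BY major
ORDER BY AVG(gpa)

All groups:
  History: 2.66
  Psychology: 2.68
  English: 3.18
  Math: 3.26
  Physics: 3.50
  Biology: 3.78

Highest: Biology (3.78)
Lowest: History (2.66)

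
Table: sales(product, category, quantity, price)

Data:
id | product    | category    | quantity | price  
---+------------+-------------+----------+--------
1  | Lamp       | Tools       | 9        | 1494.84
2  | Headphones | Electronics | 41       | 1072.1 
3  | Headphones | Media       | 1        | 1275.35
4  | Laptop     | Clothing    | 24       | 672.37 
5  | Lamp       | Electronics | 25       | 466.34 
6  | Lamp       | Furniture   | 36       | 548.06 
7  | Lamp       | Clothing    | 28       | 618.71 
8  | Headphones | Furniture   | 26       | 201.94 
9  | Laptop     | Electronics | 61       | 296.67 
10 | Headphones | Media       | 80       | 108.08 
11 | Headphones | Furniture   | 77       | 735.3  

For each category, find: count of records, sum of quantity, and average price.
SELECT category,
       COUNT(*) as cnt,
       SUM(quantity) as total_quantity,
       AVG(price) as avg_price
FROM sales
GROUP BY category

Result:
  Clothing: 2 records, 52 total quantity, 645.54 avg price
  Electronics: 3 records, 127 total quantity, 611.70 avg price
  Furniture: 3 records, 139 total quantity, 495.10 avg price
  Media: 2 records, 81 total quantity, 691.72 avg price
  Tools: 1 records, 9 total quantity, 1494.84 avg price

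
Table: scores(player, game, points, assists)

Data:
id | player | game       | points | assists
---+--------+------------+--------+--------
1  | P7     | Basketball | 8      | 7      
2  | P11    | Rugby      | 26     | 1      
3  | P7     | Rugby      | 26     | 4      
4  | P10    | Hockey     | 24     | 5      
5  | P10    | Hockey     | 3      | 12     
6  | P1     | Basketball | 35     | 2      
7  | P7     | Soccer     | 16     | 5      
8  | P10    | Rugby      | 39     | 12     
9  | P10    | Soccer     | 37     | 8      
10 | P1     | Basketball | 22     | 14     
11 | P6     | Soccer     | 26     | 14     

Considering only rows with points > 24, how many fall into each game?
SELECT game, COUNT(*)
FROM scores
WHERE points > 24
GROUP BY game

Note: WHERE filters rows before grouping.

Result:
  Basketball: 1
  Rugby: 3
  Soccer: 2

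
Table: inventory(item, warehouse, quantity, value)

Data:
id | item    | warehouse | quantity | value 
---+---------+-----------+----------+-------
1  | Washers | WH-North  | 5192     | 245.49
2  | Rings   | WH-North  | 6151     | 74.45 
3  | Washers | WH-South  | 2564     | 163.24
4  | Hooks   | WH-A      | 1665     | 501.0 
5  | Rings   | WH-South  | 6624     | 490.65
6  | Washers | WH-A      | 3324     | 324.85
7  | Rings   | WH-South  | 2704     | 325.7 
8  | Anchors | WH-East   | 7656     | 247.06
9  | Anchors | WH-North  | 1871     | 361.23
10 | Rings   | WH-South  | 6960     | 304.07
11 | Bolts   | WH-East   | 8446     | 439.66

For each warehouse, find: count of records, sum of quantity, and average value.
SELECT warehouse,
       COUNT(*) as cnt,
       SUM(quantity) as total_quantity,
       AVG(value) as avg_value
FROM inventory
GROUP BY warehouse

Result:
  WH-A: 2 records, 4989 total quantity, 412.93 avg value
  WH-East: 2 records, 16102 total quantity, 343.36 avg value
  WH-North: 3 records, 13214 total quantity, 227.06 avg value
  WH-South: 4 records, 18852 total quantity, 320.92 avg value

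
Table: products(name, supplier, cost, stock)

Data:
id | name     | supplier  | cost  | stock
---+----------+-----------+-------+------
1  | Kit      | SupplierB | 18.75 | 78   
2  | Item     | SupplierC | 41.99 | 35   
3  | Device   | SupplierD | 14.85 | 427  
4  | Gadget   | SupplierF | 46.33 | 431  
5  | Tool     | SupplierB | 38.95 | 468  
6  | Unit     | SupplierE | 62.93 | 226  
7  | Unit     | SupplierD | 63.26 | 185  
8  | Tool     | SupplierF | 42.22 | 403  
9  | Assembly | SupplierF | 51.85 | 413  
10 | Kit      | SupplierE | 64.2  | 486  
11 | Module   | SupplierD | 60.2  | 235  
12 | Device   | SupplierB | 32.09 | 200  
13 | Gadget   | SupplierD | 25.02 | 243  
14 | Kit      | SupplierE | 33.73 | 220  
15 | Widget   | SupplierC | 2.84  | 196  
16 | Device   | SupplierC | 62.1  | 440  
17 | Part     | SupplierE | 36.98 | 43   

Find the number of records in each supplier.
SELECT supplier, COUNT(*) as count
FROM products
GROUP BY supplier

Result:
  SupplierB: 3
  SupplierC: 3
  SupplierD: 4
  SupplierE: 4
  SupplierF: 3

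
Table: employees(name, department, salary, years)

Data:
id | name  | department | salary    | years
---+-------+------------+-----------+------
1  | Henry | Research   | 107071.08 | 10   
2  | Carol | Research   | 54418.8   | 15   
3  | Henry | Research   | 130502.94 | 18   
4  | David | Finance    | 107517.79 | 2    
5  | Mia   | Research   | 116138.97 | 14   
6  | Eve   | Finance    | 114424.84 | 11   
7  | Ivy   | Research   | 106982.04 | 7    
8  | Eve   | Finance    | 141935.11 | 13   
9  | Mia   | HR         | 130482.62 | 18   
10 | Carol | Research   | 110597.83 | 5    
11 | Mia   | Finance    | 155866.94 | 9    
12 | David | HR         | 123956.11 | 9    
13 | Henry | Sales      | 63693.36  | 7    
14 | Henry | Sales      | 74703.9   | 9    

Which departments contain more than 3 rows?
SELECT department, COUNT(*) as cnt
FROM employees
GROUP BY department
HAVING COUNT(*) > 3

Result:
  Finance: 4
  Research: 6

Note: HAVING filters groups after aggregation, WHERE filters rows before.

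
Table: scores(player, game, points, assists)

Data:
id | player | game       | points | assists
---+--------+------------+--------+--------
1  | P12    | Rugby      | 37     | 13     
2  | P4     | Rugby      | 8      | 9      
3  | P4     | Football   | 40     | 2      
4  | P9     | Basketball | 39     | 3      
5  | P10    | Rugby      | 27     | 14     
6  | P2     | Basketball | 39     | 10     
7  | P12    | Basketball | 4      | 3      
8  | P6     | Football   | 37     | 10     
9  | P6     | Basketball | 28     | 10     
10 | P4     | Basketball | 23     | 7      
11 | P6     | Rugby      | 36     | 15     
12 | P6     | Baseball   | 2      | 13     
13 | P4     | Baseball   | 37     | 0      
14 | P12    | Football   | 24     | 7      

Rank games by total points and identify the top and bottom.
SELECT game, SUM(points)
FROM scores
GROUP BY game
ORDER BY SUM(points)

All groups:
  Baseball: 39
  Football: 101
  Rugby: 108
  Basketball: 133

Highest: Basketball (133)
Lowest: Baseball (39)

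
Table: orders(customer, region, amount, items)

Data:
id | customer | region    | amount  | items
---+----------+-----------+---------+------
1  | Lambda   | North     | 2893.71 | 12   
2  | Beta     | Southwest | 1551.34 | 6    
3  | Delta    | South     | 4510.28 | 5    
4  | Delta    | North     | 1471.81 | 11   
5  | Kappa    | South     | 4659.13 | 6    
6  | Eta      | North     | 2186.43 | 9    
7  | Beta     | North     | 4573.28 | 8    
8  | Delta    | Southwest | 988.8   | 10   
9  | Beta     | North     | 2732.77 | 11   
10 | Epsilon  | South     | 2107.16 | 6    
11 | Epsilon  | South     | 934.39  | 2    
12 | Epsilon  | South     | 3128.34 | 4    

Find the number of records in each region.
SELECT region, COUNT(*) as count
FROM orders
GROUP BY region

Result:
  North: 5
  South: 5
  Southwest: 2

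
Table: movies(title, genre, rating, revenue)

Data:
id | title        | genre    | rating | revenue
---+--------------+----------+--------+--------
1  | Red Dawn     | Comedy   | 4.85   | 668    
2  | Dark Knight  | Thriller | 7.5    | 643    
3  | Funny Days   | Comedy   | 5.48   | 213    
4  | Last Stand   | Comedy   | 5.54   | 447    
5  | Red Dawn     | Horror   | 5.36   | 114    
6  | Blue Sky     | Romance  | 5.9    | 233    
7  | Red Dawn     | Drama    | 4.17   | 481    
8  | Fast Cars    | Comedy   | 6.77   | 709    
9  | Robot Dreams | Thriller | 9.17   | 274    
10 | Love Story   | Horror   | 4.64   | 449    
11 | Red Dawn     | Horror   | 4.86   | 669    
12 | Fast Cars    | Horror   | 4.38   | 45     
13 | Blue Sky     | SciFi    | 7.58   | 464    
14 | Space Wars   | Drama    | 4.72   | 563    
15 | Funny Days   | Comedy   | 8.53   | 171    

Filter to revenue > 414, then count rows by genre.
SELECT genre, COUNT(*)
FROM movies
WHERE revenue > 414
GROUP BY genre

Note: WHERE filters rows before grouping.

Result:
  Comedy: 3
  Drama: 2
  Horror: 2
  SciFi: 1
  Thriller: 1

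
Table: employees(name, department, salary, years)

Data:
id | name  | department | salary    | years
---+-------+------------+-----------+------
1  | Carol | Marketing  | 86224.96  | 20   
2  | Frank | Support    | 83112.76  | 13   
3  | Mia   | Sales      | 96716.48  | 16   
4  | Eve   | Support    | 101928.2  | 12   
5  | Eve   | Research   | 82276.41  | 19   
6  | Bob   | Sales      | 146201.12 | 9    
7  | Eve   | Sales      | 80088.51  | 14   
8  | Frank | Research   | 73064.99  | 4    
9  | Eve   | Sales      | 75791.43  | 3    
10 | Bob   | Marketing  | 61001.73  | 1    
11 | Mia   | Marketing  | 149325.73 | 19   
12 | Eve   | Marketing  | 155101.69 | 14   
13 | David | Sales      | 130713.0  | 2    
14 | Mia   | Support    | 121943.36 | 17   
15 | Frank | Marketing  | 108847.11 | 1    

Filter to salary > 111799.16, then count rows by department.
SELECT department, COUNT(*)
FROM employees
WHERE salary > 111799.16
GROUP BY department

Note: WHERE filters rows before grouping.

Result:
  Marketing: 2
  Sales: 2
  Support: 1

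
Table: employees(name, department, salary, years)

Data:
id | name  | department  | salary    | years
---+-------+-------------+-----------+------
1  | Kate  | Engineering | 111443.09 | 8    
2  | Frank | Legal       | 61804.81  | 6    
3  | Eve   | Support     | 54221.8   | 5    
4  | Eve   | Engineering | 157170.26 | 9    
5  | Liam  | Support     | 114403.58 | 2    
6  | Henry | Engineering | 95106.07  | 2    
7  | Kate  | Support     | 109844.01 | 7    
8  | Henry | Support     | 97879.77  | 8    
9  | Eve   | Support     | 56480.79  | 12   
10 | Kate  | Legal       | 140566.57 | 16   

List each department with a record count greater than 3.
SELECT department, COUNT(*) as cnt
FROM employees
GROUP BY department
HAVING COUNT(*) > 3

Result:
  Support: 5

Note: HAVING filters groups after aggregation, WHERE filters rows before.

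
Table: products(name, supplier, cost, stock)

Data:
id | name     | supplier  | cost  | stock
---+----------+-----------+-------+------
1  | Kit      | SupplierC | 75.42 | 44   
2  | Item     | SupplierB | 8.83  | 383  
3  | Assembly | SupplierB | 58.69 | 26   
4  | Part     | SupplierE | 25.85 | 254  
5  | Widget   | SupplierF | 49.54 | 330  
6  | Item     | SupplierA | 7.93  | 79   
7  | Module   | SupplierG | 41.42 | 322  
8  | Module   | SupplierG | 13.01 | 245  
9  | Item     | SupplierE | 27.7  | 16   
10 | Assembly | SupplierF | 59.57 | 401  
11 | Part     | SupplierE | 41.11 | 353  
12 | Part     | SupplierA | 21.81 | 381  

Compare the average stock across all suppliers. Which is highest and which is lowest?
SELECT supplier, AVG(stock)
FROM products
GROUP BY supplier
ORDER BY AVG(stock)

All groups:
  SupplierC: 44.00
  SupplierB: 204.50
  SupplierE: 207.67
  SupplierA: 230.00
  SupplierG: 283.50
  SupplierF: 365.50

Highest: SupplierF (365.50)
Lowest: SupplierC (44.00)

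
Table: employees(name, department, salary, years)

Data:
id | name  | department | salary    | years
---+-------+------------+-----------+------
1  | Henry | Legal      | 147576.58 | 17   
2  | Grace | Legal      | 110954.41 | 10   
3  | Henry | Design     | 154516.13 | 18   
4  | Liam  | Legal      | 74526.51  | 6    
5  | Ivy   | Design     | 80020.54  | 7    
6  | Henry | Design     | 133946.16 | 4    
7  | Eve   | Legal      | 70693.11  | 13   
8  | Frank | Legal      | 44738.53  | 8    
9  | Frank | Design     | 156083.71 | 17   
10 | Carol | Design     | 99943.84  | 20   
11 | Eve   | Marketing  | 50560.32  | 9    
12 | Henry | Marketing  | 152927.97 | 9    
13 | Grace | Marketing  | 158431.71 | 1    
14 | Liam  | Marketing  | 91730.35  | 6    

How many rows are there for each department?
SELECT department, COUNT(*) as count
FROM employees
GROUP BY department

Result:
  Design: 5
  Legal: 5
  Marketing: 4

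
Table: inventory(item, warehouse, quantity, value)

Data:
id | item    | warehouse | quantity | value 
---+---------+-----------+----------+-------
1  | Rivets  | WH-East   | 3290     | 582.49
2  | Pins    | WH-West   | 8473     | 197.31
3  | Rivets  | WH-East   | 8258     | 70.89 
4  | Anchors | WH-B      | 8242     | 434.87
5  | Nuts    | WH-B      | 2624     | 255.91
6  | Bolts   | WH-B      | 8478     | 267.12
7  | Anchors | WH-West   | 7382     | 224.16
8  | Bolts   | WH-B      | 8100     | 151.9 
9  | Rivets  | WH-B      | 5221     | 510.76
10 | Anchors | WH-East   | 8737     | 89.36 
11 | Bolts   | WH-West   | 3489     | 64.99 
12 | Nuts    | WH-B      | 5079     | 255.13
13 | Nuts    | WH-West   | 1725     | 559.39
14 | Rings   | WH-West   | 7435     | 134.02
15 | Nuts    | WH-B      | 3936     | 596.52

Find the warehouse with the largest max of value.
SELECT warehouse, MAX(value) as val
FROM inventory
GROUP BY warehouse
ORDER BY val DESC
LIMIT 1

Result: WH-B with max(value) = 596.52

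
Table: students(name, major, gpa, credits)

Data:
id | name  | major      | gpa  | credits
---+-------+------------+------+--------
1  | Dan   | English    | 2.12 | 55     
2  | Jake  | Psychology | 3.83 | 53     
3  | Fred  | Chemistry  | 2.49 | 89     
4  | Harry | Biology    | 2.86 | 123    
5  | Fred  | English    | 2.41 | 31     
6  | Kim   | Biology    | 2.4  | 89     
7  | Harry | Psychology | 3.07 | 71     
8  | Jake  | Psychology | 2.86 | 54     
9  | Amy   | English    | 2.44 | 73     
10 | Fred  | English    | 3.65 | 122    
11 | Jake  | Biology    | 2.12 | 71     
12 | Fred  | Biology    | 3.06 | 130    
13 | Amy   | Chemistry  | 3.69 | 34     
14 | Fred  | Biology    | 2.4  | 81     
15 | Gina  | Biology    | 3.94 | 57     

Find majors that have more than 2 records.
SELECT major, COUNT(*) as cnt
FROM students
GROUP BY major
HAVING COUNT(*) > 2

Result:
  Biology: 6
  English: 4
  Psychology: 3

Note: HAVING filters groups after aggregation, WHERE filters rows before.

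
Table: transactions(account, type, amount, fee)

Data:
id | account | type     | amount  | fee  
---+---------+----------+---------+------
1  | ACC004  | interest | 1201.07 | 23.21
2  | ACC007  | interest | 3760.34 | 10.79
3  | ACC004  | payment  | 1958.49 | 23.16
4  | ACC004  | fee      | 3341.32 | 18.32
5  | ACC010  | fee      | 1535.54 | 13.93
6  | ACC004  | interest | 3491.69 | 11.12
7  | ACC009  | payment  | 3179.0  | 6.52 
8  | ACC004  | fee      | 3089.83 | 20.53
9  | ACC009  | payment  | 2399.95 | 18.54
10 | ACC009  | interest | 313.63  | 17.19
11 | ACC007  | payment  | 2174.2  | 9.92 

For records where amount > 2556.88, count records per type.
SELECT type, COUNT(*)
FROM transactions
WHERE amount > 2556.88
GROUP BY type

Note: WHERE filters rows before grouping.

Result:
  fee: 2
  interest: 2
  payment: 1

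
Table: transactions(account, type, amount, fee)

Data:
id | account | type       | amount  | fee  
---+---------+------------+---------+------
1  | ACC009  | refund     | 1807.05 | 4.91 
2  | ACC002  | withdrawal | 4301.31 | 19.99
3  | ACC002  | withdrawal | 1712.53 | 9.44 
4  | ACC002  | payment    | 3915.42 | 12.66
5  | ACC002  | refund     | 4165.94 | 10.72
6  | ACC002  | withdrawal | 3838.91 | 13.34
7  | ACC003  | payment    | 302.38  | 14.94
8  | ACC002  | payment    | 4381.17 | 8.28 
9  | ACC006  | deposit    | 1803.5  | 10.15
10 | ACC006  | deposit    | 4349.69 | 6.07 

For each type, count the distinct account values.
SELECT type, COUNT(DISTINCT account)
FROM transactions
GROUP BY type

Result:
  deposit: 1 distinct
  payment: 2 distinct
  refund: 2 distinct
  withdrawal: 1 distinct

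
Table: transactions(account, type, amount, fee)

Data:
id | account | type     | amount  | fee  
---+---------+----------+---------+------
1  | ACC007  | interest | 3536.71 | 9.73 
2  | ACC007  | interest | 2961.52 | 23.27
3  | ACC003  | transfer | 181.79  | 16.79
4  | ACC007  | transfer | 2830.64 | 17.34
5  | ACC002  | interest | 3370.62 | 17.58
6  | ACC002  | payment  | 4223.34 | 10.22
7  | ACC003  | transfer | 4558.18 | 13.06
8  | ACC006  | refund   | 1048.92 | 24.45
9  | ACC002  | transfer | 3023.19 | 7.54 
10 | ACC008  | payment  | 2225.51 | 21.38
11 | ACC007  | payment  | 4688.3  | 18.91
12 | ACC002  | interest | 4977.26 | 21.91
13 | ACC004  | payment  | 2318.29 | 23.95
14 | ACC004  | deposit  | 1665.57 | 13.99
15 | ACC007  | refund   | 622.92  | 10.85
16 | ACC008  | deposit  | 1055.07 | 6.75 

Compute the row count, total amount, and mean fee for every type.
SELECT type,
       COUNT(*) as cnt,
       SUM(amount) as total_amount,
       AVG(fee) as avg_fee
FROM transactions
GROUP BY type

Result:
  deposit: 2 records, 2720.64 total amount, 10.37 avg fee
  interest: 4 records, 14846.11 total amount, 18.12 avg fee
  payment: 4 records, 13455.44 total amount, 18.62 avg fee
  refund: 2 records, 1671.84 total amount, 17.65 avg fee
  transfer: 4 records, 10593.80 total amount, 13.68 avg fee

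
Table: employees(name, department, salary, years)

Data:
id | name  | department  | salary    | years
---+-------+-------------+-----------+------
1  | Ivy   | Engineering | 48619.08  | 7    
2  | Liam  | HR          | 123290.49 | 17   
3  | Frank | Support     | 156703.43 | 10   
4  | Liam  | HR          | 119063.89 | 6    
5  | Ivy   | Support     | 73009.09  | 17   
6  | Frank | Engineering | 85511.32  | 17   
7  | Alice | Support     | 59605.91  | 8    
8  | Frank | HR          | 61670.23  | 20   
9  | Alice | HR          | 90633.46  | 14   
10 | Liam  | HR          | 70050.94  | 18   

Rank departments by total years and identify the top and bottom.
SELECT department, SUM(years)
FROM employees
GROUP BY department
ORDER BY SUM(years)

All groups:
  Engineering: 24
  Support: 35
  HR: 75

Highest: HR (75)
Lowest: Engineering (24)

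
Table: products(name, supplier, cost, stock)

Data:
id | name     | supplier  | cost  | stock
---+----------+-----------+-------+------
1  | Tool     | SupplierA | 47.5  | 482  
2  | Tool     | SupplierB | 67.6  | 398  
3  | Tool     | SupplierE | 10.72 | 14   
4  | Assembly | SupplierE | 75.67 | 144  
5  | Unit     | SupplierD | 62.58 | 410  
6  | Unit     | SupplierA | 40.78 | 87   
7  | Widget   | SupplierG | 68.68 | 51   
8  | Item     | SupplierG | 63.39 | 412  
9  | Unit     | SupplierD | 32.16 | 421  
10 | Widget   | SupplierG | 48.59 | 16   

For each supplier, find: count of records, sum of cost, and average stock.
SELECT supplier,
       COUNT(*) as cnt,
       SUM(cost) as total_cost,
       AVG(stock) as avg_stock
FROM products
GROUP BY supplier

Result:
  SupplierA: 2 records, 88.28 total cost, 284.50 avg stock
  SupplierB: 1 records, 67.60 total cost, 398.00 avg stock
  SupplierD: 2 records, 94.74 total cost, 415.50 avg stock
  SupplierE: 2 records, 86.39 total cost, 79.00 avg stock
  SupplierG: 3 records, 180.66 total cost, 159.67 avg stock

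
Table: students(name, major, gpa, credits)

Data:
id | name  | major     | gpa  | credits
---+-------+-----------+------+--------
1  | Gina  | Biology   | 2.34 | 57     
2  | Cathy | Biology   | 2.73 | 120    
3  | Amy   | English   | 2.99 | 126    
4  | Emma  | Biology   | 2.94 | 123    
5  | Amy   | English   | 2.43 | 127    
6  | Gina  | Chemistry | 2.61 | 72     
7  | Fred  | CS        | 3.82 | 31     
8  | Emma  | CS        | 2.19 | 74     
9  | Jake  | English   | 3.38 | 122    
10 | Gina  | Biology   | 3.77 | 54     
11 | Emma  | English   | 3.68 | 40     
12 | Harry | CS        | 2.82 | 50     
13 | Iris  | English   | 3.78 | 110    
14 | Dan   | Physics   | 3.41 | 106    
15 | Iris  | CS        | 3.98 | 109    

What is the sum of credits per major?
SELECT major, SUM(credits) as result
FROM students
GROUP BY major

Result:
  Biology: 354
  CS: 264
  Chemistry: 72
  English: 525
  Physics: 106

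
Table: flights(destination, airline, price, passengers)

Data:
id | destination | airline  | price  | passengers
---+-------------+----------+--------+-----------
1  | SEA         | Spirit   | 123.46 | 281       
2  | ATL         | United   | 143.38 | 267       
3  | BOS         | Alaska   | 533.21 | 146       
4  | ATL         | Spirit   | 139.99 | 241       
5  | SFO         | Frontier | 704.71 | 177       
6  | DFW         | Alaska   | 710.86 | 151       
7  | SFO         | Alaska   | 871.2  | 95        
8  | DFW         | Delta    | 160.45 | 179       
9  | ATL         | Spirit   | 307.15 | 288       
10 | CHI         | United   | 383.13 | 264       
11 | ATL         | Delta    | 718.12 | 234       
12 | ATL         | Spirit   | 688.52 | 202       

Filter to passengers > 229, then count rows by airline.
SELECT airline, COUNT(*)
FROM flights
WHERE passengers > 229
GROUP BY airline

Note: WHERE filters rows before grouping.

Result:
  Delta: 1
  Spirit: 3
  United: 2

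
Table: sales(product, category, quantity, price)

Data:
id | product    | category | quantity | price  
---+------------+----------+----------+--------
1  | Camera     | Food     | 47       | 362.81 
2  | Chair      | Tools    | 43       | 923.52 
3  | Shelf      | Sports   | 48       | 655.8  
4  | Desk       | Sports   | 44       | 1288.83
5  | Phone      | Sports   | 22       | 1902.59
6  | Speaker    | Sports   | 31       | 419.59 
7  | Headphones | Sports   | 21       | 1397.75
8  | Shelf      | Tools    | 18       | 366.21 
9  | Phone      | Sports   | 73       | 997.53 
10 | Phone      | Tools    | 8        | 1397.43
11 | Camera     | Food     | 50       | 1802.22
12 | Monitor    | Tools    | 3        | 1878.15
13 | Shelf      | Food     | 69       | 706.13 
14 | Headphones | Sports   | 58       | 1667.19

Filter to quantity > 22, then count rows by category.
SELECT category, COUNT(*)
FROM sales
WHERE quantity > 22
GROUP BY category

Note: WHERE filters rows before grouping.

Result:
  Food: 3
  Sports: 5
  Tools: 1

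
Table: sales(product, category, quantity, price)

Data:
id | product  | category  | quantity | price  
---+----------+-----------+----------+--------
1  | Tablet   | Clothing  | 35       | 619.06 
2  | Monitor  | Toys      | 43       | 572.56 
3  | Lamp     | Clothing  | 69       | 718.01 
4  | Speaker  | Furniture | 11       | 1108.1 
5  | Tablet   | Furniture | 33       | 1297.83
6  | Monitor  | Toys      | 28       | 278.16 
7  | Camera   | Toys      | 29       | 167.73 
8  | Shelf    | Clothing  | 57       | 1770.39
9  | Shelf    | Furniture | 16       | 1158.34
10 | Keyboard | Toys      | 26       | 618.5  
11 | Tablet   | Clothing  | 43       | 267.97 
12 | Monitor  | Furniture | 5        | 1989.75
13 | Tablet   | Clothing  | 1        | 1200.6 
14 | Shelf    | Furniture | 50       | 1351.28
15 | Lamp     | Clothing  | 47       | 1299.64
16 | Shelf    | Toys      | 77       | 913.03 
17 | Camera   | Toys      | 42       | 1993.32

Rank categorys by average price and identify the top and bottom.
SELECT category, AVG(price)
FROM sales
GROUP BY category
ORDER BY AVG(price)

All groups:
  Toys: 757.22
  Clothing: 979.28
  Furniture: 1381.06

Highest: Furniture (1381.06)
Lowest: Toys (757.22)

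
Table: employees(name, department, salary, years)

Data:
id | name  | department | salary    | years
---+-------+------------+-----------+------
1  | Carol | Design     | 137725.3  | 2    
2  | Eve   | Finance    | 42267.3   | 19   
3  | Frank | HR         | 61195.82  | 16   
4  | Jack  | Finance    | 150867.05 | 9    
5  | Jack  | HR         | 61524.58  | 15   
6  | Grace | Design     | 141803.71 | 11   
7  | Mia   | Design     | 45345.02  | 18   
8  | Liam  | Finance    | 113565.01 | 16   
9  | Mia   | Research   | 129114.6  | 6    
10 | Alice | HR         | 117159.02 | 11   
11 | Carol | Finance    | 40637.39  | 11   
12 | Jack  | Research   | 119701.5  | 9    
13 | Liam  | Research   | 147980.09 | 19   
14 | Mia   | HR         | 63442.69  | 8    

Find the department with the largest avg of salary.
SELECT department, AVG(salary) as val
FROM employees
GROUP BY department
ORDER BY val DESC
LIMIT 1

Result: Research with avg(salary) = 132265.40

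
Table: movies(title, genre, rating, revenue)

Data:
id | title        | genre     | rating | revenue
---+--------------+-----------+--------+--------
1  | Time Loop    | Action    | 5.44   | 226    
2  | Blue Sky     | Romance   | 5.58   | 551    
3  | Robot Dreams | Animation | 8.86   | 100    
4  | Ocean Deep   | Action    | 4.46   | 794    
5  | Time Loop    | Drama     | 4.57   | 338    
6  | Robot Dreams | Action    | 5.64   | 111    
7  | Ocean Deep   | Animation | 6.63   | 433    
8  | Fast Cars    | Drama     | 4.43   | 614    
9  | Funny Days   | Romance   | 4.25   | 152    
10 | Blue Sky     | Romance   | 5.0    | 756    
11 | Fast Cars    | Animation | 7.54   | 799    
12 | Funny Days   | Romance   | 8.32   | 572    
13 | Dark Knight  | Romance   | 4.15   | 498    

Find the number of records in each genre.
SELECT genre, COUNT(*) as count
FROM movies
GROUP BY genre

Result:
  Action: 3
  Animation: 3
  Drama: 2
  Romance: 5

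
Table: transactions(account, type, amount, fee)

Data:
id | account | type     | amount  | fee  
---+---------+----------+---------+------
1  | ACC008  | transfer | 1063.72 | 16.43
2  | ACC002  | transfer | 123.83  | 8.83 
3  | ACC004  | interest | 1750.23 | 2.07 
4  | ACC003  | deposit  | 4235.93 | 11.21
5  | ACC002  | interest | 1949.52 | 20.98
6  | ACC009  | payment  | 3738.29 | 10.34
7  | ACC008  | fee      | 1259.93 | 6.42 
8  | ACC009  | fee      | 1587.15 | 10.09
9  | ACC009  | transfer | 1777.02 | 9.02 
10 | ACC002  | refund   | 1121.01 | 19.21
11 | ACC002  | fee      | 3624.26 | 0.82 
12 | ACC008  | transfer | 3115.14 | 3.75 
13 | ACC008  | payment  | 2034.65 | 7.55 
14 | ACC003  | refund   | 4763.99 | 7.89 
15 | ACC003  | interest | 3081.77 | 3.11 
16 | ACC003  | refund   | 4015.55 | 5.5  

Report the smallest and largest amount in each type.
SELECT type, MIN(amount), MAX(amount)
FROM transactions
GROUP BY type

Result:
  deposit: min=4235.93, max=4235.93
  fee: min=1259.93, max=3624.26
  interest: min=1750.23, max=3081.77
  payment: min=2034.65, max=3738.29
  refund: min=1121.01, max=4763.99
  transfer: min=123.83, max=3115.14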